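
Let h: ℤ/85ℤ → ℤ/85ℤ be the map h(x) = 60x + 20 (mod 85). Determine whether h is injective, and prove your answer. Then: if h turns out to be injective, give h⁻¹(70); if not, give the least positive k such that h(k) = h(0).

17

By definition, injectivity means: for all u, v in the domain, h(u) = h(v) implies u = v.
We have gcd(60, 85) = 5 > 1. Taking u = 0 and v = 17: h(0) = 20 and h(17) = 60·17 + 20 = 1040 ≡ 20 (mod 85).
So h(0) = h(17) while 0 ≠ 17, therefore h is not injective.
Since h is not injective, we find the least positive k with h(k) = h(0): this means 60k ≡ 0 (mod 85), i.e. 85 ∣ 60k. Since gcd(60, 85) = 5, dividing through by 5 this holds exactly when 17 ∣ 12k, and as gcd(12, 17) = 1, exactly when 17 ∣ k.
The smallest positive such k is 17.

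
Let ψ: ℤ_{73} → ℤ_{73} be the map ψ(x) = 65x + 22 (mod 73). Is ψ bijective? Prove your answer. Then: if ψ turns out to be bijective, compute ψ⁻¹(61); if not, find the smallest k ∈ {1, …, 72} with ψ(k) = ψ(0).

59

Recall that ψ is injective when ψ(s) = ψ(t) forces s = t.
If ψ(s) = ψ(t), then 65s ≡ 65t (mod 73). Because gcd(65, 73) = 1, we may cancel 65 to get s ≡ t (mod 73).
We now compute 65⁻¹ mod 73 explicitly. Euclid's algorithm: 73 = 1·65 + 8, 65 = 8·8 + 1; back-substituting gives 1 = 9·65 − 8·73, so 65⁻¹ ≡ 9 (mod 73).
Then y ↦ 9(y − 22) is a two-sided inverse to ψ, so every y ∈ ℤ_{73} has a preimage.
So ψ is bijective.
Since ψ is bijective, we find ψ⁻¹(61): we need 65x ≡ 61 − 22 ≡ 39 (mod 73). Using 65⁻¹ = 9: x ≡ 9·39 = 351 = 4·73 + 59, so x = 59.
Check: ψ(59) = 65·59 + 22 = 3857 = 52·73 + 61 ≡ 61 (mod 73).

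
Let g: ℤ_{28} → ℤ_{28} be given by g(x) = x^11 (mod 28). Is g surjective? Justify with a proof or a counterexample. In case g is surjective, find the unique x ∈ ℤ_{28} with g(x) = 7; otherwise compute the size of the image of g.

21

g(0) = 0^11 = 0.
g(14): Repeated squaring mod 28: 14^1 ≡ 14, 14^2 ≡ 14² = 196 ≡ 0, 14^4 ≡ 0² = 0, 14^8 ≡ 0² = 0. Since 11 = 8 + 2 + 1, 14^11 ≡ 0·0·14: 0·0 = 0, then 0·14 = 0. So 14^11 ≡ 0 (mod 28).
So g(0) = g(14) = 0 while 0 ≠ 14, hence g is not injective.
A non-injective map from the 28-element set ℤ_{28} to itself takes at most 27 distinct values, so it cannot be surjective. Therefore g is not surjective.
Since g is not surjective, we determine |image(g)|. Computing x^11 mod 28 for each x (by repeated squaring, reducing mod 28 at every step), the values g(0), g(1), …, g(27) are: 0, 1, 4, 19, 16, 17, 20, 7, 8, 25, 12, 23, 24, 13, 0, 15, 4, 5, 16, 3, 20, 21, 8, 11, 12, 9, 24, 27.
The distinct values are {0, 1, 3, 4, 5, 7, 8, 9, 11, 12, 13, 15, 16, 17, 19, 20, 21, 23, 24, 25, 27}; there are 21 of them.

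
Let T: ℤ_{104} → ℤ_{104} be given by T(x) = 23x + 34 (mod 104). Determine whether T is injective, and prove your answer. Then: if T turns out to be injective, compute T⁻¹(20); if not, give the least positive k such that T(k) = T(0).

22

Suppose T(x_1) = T(x_2) in ℤ_{104}. Then 23x_1 + 34 ≡ 23x_2 + 34 (mod 104), thus 23(x_1 − x_2) ≡ 0 (mod 104).
Since gcd(23, 104) = 1, 23 is invertible modulo 104, so x_1 − x_2 ≡ 0 (mod 104), i.e. x_1 = x_2.
Hence T is injective.
We now compute 23⁻¹ mod 104 explicitly. Euclid's algorithm: 104 = 4·23 + 12, 23 = 1·12 + 11, 12 = 1·11 + 1; back-substituting gives 1 = 95·23 − 21·104, so 23⁻¹ ≡ 95 (mod 104).
Since T is injective, we find T⁻¹(20): we need 23x ≡ 20 − 34 ≡ 90 (mod 104). Using 23⁻¹ = 95: x ≡ 95·90 = 8550 = 82·104 + 22, so x = 22.
Check: T(22) = 23·22 + 34 = 540 = 5·104 + 20 ≡ 20 (mod 104).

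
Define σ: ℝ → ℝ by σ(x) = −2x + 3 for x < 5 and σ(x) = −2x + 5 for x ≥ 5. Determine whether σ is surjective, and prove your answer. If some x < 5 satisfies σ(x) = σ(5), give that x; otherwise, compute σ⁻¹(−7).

4

Both pieces are strictly decreasing (slopes −2 and −2), so each is injective on its own interval.
The left piece maps (−∞, 5) onto (−7, ∞); the right piece maps [5, ∞) onto (−∞, −5].
The union (−7, ∞) ∪ (−∞, −5] covers ℝ, so σ is surjective.
For the follow-up: the images overlap, so an x < 5 with σ(x) = σ(5) exists. σ(5) = −5; solving −2x + 3 = −5 for x < 5 gives x = (−5 − 3)/(−2) = 4.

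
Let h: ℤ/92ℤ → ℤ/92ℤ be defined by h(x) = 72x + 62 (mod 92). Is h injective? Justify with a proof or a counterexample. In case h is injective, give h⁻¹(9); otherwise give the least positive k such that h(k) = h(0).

We have gcd(72, 92) = 4 > 1. Taking x_1 = 0 and x_2 = 23: h(0) = 62 and h(23) = 72·23 + 62 = 1718 ≡ 62 (mod 92).
So h(0) = h(23) while 0 ≠ 23, therefore h is not injective.
Since h is not injective, we find the least positive k with h(k) = h(0): this means 72k ≡ 0 (mod 92), i.e. 92 ∣ 72k. Since gcd(72, 92) = 4, dividing through by 4 this holds exactly when 23 ∣ 18k, and as gcd(18, 23) = 1, exactly when 23 ∣ k.
The smallest positive such k is 23.

23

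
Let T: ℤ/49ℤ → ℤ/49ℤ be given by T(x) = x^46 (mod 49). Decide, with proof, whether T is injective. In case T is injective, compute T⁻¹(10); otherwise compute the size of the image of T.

T(0) = 0^46 = 0.
T(7): Repeated squaring mod 49: 7^1 ≡ 7, 7^2 ≡ 7² = 49 ≡ 0, 7^4 ≡ 0² = 0, 7^8 ≡ 0² = 0, 7^16 ≡ 0² = 0, 7^32 ≡ 0² = 0. Since 46 = 32 + 8 + 4 + 2, 7^46 ≡ 0·0·0·0: 0·0 = 0, then 0·0 = 0, then 0·0 = 0. So 7^46 ≡ 0 (mod 49).
So T(0) = T(7) = 0 while 0 ≠ 7, therefore T is not injective.
Since T is not injective, we determine |image(T)|. Computing x^46 mod 49 for each x (by repeated squaring, reducing mod 49 at every step), the values T(0), T(1), …, T(48) are: 0, 1, 16, 32, 11, 37, 22, 0, 29, 44, 4, 39, 9, 43, 0, 8, 23, 25, 18, 30, 15, 0, 36, 2, 46, 46, 2, 36, 0, 15, 30, 18, 25, 23, 8, 0, 43, 9, 39, 4, 44, 29, 0, 22, 37, 11, 32, 16, 1.
The distinct values are {0, 1, 2, 4, 8, 9, 11, 15, 16, 18, 22, 23, 25, 29, 30, 32, 36, 37, 39, 43, 44, 46}; there are 22 of them.

22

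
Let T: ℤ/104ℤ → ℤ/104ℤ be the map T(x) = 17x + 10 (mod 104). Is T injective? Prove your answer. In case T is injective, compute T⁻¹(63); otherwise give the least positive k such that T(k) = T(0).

If T(s) = T(t), then 17s ≡ 17t (mod 104). Because gcd(17, 104) = 1, we may cancel 17 to get s ≡ t (mod 104).
Therefore T is injective.
We now compute 17⁻¹ mod 104 explicitly. Euclid's algorithm: 104 = 6·17 + 2, 17 = 8·2 + 1; back-substituting gives 1 = 49·17 − 8·104, so 17⁻¹ ≡ 49 (mod 104).
Since T is injective, we find T⁻¹(63): we need 17x ≡ 63 − 10 ≡ 53 (mod 104). Using 17⁻¹ = 49: x ≡ 49·53 = 2597 = 24·104 + 101, so x = 101.
Check: T(101) = 17·101 + 10 = 1727 = 16·104 + 63 ≡ 63 (mod 104).

101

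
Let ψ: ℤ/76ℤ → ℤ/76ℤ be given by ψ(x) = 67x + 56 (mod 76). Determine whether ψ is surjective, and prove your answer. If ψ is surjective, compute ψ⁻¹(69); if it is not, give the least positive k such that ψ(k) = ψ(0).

7

Since gcd(67, 76) = 1, 67 is invertible modulo 76. Euclid's algorithm: 76 = 1·67 + 9, 67 = 7·9 + 4, 9 = 2·4 + 1; back-substituting gives 1 = 59·67 − 52·76, so 67⁻¹ ≡ 59 (mod 76).
Then y ↦ 59(y − 56) is a two-sided inverse to ψ, so every y ∈ ℤ/76ℤ has a preimage.
So ψ is surjective.
Since ψ is surjective, we compute ψ⁻¹(69): solve 67x + 56 ≡ 69 (mod 76), i.e. 67x ≡ 13 (mod 76).
Multiplying by 67⁻¹ = 59 gives x ≡ 59·13 = 767 = 10·76 + 7 ≡ 7 (mod 76).
Check: ψ(7) = 67·7 + 56 = 525 = 6·76 + 69 ≡ 69 (mod 76).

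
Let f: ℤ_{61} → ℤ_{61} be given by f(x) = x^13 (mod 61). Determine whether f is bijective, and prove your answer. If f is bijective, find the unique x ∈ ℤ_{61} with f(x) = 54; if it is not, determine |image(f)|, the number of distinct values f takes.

Since 61 is prime, the nonzero elements of ℤ_{61} form a cyclic group of order 60.
As gcd(13, 60) = 1, raising to the 13th power is a bijection on this group: if x_1^13 ≡ x_2^13 then (x_1x_2^{−1})^13 = 1, and the only element of order dividing gcd(13, 60) = 1 is 1, so x_1 = x_2.
With f(0) = 0 this makes f injective on all of ℤ_{61}, hence bijective (finite equal-size domain and codomain). In particular f is bijective.
Since f is bijective, we find the preimage of 54. The inverse of x ↦ x^13 on (ℤ_{61})^× is x ↦ x^37, because 13·37 = 481 = 8·60 + 1 ≡ 1 (mod 60) and x^{60} = 1 for x ≠ 0 (Fermat). So f⁻¹(54) = 54^37 mod 61.
Repeated squaring mod 61: 54^1 ≡ 54, 54^2 ≡ 54² = 2916 ≡ 49, 54^4 ≡ 49² = 2401 ≡ 22, 54^8 ≡ 22² = 484 ≡ 57, 54^16 ≡ 57² = 3249 ≡ 16, 54^32 ≡ 16² = 256 ≡ 12. Since 37 = 32 + 4 + 1, 54^37 ≡ 12·22·54: 12·22 = 264 ≡ 20, then 20·54 = 1080 ≡ 43. So 54^37 ≡ 43 (mod 61).
Hence f⁻¹(54) = 43.

43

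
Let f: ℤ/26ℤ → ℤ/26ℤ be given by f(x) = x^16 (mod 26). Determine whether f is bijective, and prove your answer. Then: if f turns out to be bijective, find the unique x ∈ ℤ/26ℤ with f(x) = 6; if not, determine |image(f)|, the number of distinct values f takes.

8

f(1) = 1^16 = 1.
f(5): Repeated squaring mod 26: 5^1 ≡ 5, 5^2 ≡ 5² = 25, 5^4 ≡ 25² = 625 ≡ 1, 5^8 ≡ 1² = 1, 5^16 ≡ 1² = 1. So 5^16 ≡ 1 (mod 26).
So f(1) = f(5) = 1 while 1 ≠ 5, hence f is not injective, hence not bijective.
Since f is not bijective, we determine |image(f)|. Computing x^16 mod 26 for each x (by repeated squaring, reducing mod 26 at every step), the values f(0), f(1), …, f(25) are: 0, 1, 16, 3, 22, 1, 22, 9, 14, 9, 16, 3, 14, 13, 14, 3, 16, 9, 14, 9, 22, 1, 22, 3, 16, 1.
The distinct values are {0, 1, 3, 9, 13, 14, 16, 22}; there are 8 of them.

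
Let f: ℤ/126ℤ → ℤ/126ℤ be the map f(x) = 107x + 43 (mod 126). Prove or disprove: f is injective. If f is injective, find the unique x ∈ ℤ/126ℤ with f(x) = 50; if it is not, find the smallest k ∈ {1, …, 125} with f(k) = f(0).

119

Suppose f(x_1) = f(x_2) in ℤ/126ℤ. Then 107x_1 + 43 ≡ 107x_2 + 43 (mod 126), hence 107(x_1 − x_2) ≡ 0 (mod 126).
Since gcd(107, 126) = 1, 107 is invertible modulo 126, thus x_1 − x_2 ≡ 0 (mod 126), i.e. x_1 = x_2.
Hence f is injective.
We now compute 107⁻¹ mod 126 explicitly. Euclid's algorithm: 126 = 1·107 + 19, 107 = 5·19 + 12, 19 = 1·12 + 7, 12 = 1·7 + 5, 7 = 1·5 + 2, 5 = 2·2 + 1; back-substituting gives 1 = 53·107 − 45·126, so 107⁻¹ ≡ 53 (mod 126).
Since f is injective, we find f⁻¹(50): we need 107x ≡ 50 − 43 ≡ 7 (mod 126). Using 107⁻¹ = 53: x ≡ 53·7 = 371 = 2·126 + 119, so x = 119.
Check: f(119) = 107·119 + 43 = 12776 = 101·126 + 50 ≡ 50 (mod 126).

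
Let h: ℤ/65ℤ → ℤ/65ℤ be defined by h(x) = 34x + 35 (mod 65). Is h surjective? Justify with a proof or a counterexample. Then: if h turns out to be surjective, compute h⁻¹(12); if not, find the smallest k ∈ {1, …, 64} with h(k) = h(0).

Since gcd(34, 65) = 1, 34 is invertible modulo 65. Euclid's algorithm: 65 = 1·34 + 31, 34 = 1·31 + 3, 31 = 10·3 + 1; back-substituting gives 1 = 44·34 − 23·65, so 34⁻¹ ≡ 44 (mod 65).
Then y ↦ 44(y − 35) is a two-sided inverse to h, so every y ∈ ℤ/65ℤ has a preimage.
Thus h is surjective.
Since h is surjective, we compute h⁻¹(12): solve 34x + 35 ≡ 12 (mod 65), i.e. 34x ≡ 42 (mod 65).
Multiplying by 34⁻¹ = 44 gives x ≡ 44·42 = 1848 = 28·65 + 28 ≡ 28 (mod 65).
Check: h(28) = 34·28 + 35 = 987 = 15·65 + 12 ≡ 12 (mod 65).

28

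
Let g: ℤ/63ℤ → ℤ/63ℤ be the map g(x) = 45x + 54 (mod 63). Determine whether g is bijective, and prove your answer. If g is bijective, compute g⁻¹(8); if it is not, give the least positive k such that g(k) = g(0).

We have gcd(45, 63) = 9 > 1. Taking x_1 = 0 and x_2 = 7: g(0) = 54 and g(7) = 45·7 + 54 = 369 ≡ 54 (mod 63).
So g(0) = g(7) while 0 ≠ 7, therefore g is not injective, hence not bijective.
Since g is not bijective, we find the least positive k with g(k) = g(0): this means 45k ≡ 0 (mod 63), i.e. 63 ∣ 45k. Since gcd(45, 63) = 9, dividing through by 9 this holds exactly when 7 ∣ 5k, and as gcd(5, 7) = 1, exactly when 7 ∣ k.
The smallest positive such k is 7.

7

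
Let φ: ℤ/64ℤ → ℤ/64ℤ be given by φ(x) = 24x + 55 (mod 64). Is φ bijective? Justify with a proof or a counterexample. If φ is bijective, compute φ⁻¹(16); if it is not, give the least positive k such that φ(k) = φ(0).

8

By definition, φ is injective when φ(u) = φ(v) forces u = v.
We have gcd(24, 64) = 8 > 1. Taking u = 0 and v = 8: φ(0) = 55 and φ(8) = 24·8 + 55 = 247 ≡ 55 (mod 64).
So φ(0) = φ(8) while 0 ≠ 8, hence φ is not injective, hence not bijective.
Since φ is not bijective, we find the least positive k with φ(k) = φ(0): this means 24k ≡ 0 (mod 64), i.e. 64 ∣ 24k. Since gcd(24, 64) = 8, dividing through by 8 this holds exactly when 8 ∣ 3k, and as gcd(3, 8) = 1, exactly when 8 ∣ k.
The smallest positive such k is 8.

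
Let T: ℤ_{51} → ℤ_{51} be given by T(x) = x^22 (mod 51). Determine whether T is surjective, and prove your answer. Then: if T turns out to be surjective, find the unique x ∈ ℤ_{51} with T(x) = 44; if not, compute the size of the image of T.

18

T(7): Repeated squaring mod 51: 7^1 ≡ 7, 7^2 ≡ 7² = 49, 7^4 ≡ 49² = 2401 ≡ 4, 7^8 ≡ 4² = 16, 7^16 ≡ 16² = 256 ≡ 1. Since 22 = 16 + 4 + 2, 7^22 ≡ 1·4·49: 1·4 = 4, then 4·49 = 196 ≡ 43. So 7^22 ≡ 43 (mod 51).
T(10): Repeated squaring mod 51: 10^1 ≡ 10, 10^2 ≡ 10² = 100 ≡ 49, 10^4 ≡ 49² = 2401 ≡ 4, 10^8 ≡ 4² = 16, 10^16 ≡ 16² = 256 ≡ 1. Since 22 = 16 + 4 + 2, 10^22 ≡ 1·4·49: 1·4 = 4, then 4·49 = 196 ≡ 43. So 10^22 ≡ 43 (mod 51).
So T(7) = T(10) = 43 while 7 ≠ 10, so T is not injective.
A non-injective map from the 51-element set ℤ_{51} to itself takes at most 50 distinct values, so it cannot be surjective. Therefore T is not surjective.
Since T is not surjective, we determine |image(T)|. Computing x^22 mod 51 for each x (by repeated squaring, reducing mod 51 at every step), the values T(0), T(1), …, T(50) are: 0, 1, 13, 15, 16, 19, 42, 43, 4, 21, 43, 25, 36, 16, 49, 30, 1, 34, 18, 13, 49, 33, 19, 25, 9, 4, 4, 9, 25, 19, 33, 49, 13, 18, 34, 1, 30, 49, 16, 36, 25, 43, 21, 4, 43, 42, 19, 16, 15, 13, 1.
The distinct values are {0, 1, 4, 9, 13, 15, 16, 18, 19, 21, 25, 30, 33, 34, 36, 42, 43, 49}; there are 18 of them.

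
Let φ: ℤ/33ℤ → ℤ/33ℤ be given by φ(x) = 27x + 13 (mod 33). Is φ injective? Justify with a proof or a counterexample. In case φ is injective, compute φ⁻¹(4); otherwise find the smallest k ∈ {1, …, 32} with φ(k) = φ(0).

We have gcd(27, 33) = 3 > 1. Taking s = 0 and t = 11: φ(0) = 13 and φ(11) = 27·11 + 13 = 310 ≡ 13 (mod 33).
So φ(0) = φ(11) while 0 ≠ 11, so φ is not injective.
Since φ is not injective, we find the least positive k with φ(k) = φ(0): this means 27k ≡ 0 (mod 33), i.e. 33 ∣ 27k. Since gcd(27, 33) = 3, dividing through by 3 this holds exactly when 11 ∣ 9k, and as gcd(9, 11) = 1, exactly when 11 ∣ k.
The smallest positive such k is 11.

11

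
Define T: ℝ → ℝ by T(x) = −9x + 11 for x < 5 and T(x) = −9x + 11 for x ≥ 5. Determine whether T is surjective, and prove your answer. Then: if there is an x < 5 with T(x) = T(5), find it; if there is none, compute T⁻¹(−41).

52/9

Both pieces are strictly decreasing (slopes −9 and −9), so each is injective on its own interval.
The left piece maps (−∞, 5) onto (−34, ∞); the right piece maps [5, ∞) onto (−∞, −34].
These images together cover ℝ, so T is surjective.
Because the two images are disjoint, no x < 5 has T(x) = T(5), so we compute T⁻¹(−41): −41 lies in (−∞, −34], so solve −9x + 11 = −41: x = (−41 − 11)/(−9) = 52/9.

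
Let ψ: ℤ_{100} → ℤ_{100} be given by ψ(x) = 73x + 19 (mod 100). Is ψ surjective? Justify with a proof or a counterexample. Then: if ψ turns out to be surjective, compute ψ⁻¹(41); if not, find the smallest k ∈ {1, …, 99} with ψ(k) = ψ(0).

14

Since gcd(73, 100) = 1, 73 is invertible modulo 100. Euclid's algorithm: 100 = 1·73 + 27, 73 = 2·27 + 19, 27 = 1·19 + 8, 19 = 2·8 + 3, 8 = 2·3 + 2, 3 = 1·2 + 1; back-substituting gives 1 = 37·73 − 27·100, so 73⁻¹ ≡ 37 (mod 100).
For any y ∈ ℤ_{100}, x = 37(y − 19) mod 100 satisfies ψ(x) = 73·37(y − 19) + 19 ≡ y (since 73·37 ≡ 1 mod 100). So every y has a preimage.
Hence ψ is surjective.
Since ψ is surjective, we find ψ⁻¹(41): we need 73x ≡ 41 − 19 ≡ 22 (mod 100). Using 73⁻¹ = 37: x ≡ 37·22 = 814 = 8·100 + 14, so x = 14.
Check: ψ(14) = 73·14 + 19 = 1041 = 10·100 + 41 ≡ 41 (mod 100).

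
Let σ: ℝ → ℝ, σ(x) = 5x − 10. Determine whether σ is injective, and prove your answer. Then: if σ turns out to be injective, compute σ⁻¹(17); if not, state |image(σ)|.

27/5

Suppose σ(s) = σ(t). Then 5s − 10 = 5t − 10, therefore 5s = 5t, therefore s = t.
Hence σ is injective.
Since σ is injective, we compute σ⁻¹(17) = (17 + 10)/5 = 27/5.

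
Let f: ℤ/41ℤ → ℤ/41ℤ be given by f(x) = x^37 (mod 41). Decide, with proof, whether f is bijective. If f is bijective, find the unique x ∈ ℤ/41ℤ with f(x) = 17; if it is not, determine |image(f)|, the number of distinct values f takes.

22

Since 41 is prime, the nonzero elements of ℤ/41ℤ form a cyclic group of order 40.
As gcd(37, 40) = 1, raising to the 37th power is a bijection on this group: if x_1^37 ≡ x_2^37 then (x_1x_2^{−1})^37 = 1, and the only element of order dividing gcd(37, 40) = 1 is 1, so x_1 = x_2.
With f(0) = 0 this makes f injective on all of ℤ/41ℤ, hence bijective (finite equal-size domain and codomain). In particular f is bijective.
Since f is bijective, we find the preimage of 17. The inverse of x ↦ x^37 on (ℤ/41ℤ)^× is x ↦ x^13, because 37·13 = 481 = 12·40 + 1 ≡ 1 (mod 40) and x^{40} = 1 for x ≠ 0 (Fermat). So f⁻¹(17) = 17^13 mod 41.
Repeated squaring mod 41: 17^1 ≡ 17, 17^2 ≡ 17² = 289 ≡ 2, 17^4 ≡ 2² = 4, 17^8 ≡ 4² = 16. Since 13 = 8 + 4 + 1, 17^13 ≡ 16·4·17: 16·4 = 64 ≡ 23, then 23·17 = 391 ≡ 22. So 17^13 ≡ 22 (mod 41).
Hence f⁻¹(17) = 22.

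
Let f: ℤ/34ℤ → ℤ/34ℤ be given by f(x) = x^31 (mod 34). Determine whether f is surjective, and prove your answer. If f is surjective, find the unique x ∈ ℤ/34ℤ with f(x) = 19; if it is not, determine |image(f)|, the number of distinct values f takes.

Computing x^31 mod 34 for each x (by repeated squaring, reducing mod 34 at every step), the values f(0), f(1), …, f(33) are: 0, 1, 26, 23, 30, 7, 20, 5, 32, 19, 12, 31, 10, 21, 28, 25, 16, 17, 18, 9, 6, 13, 24, 3, 22, 15, 2, 29, 14, 27, 4, 11, 8, 33.
Every element of ℤ/34ℤ appears exactly once in this list, so f is a bijection, and in particular surjective.
Since f is surjective, we read off the preimage of 19 from the same table: f(9) = 19, so f⁻¹(19) = 9.

9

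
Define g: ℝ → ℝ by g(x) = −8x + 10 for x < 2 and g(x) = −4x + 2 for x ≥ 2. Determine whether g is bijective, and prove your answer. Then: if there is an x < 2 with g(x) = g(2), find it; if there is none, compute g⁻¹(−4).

Both pieces are strictly decreasing (slopes −8 and −4), so each is injective on its own interval.
The left piece maps (−∞, 2) onto (−6, ∞); the right piece maps [2, ∞) onto (−∞, −6].
Since −6 = −6, the images partition ℝ: g is injective and surjective, hence bijective.
Because the two images are disjoint, no x < 2 has g(x) = g(2), so we compute g⁻¹(−4): −4 lies in (−6, ∞), so solve −8x + 10 = −4: x = (−4 − 10)/(−8) = 7/4.

7/4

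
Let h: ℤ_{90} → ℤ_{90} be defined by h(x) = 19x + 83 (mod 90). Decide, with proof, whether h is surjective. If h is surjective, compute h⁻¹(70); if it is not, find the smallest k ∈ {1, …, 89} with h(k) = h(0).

23

By definition, h is surjective if every y in the codomain equals h(x) for some x in the domain.
Since gcd(19, 90) = 1, 19 is invertible modulo 90. Euclid's algorithm: 90 = 4·19 + 14, 19 = 1·14 + 5, 14 = 2·5 + 4, 5 = 1·4 + 1; back-substituting gives 1 = 19·19 − 4·90, so 19⁻¹ ≡ 19 (mod 90).
For any y ∈ ℤ_{90}, x = 19(y − 83) mod 90 satisfies h(x) = 19·19(y − 83) + 83 ≡ y (since 19·19 ≡ 1 mod 90). So every y has a preimage.
So h is surjective.
Since h is surjective, we compute h⁻¹(70): solve 19x + 83 ≡ 70 (mod 90), i.e. 19x ≡ 77 (mod 90).
Multiplying by 19⁻¹ = 19 gives x ≡ 19·77 = 1463 = 16·90 + 23 ≡ 23 (mod 90).
Check: h(23) = 19·23 + 83 = 520 = 5·90 + 70 ≡ 70 (mod 90).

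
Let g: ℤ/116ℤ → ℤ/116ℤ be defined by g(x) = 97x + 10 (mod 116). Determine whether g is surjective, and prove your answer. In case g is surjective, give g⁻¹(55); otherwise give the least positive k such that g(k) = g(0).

Since gcd(97, 116) = 1, 97 is invertible modulo 116. Euclid's algorithm: 116 = 1·97 + 19, 97 = 5·19 + 2, 19 = 9·2 + 1; back-substituting gives 1 = 61·97 − 51·116, so 97⁻¹ ≡ 61 (mod 116).
Then y ↦ 61(y − 10) is a two-sided inverse to g, so every y ∈ ℤ/116ℤ has a preimage.
Therefore g is surjective.
Since g is surjective, we compute g⁻¹(55): solve 97x + 10 ≡ 55 (mod 116), i.e. 97x ≡ 45 (mod 116).
Multiplying by 97⁻¹ = 61 gives x ≡ 61·45 = 2745 = 23·116 + 77 ≡ 77 (mod 116).
Check: g(77) = 97·77 + 10 = 7479 = 64·116 + 55 ≡ 55 (mod 116).

77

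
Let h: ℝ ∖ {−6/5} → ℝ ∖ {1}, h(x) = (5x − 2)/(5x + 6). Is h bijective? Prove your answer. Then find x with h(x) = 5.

-8/5

Suppose h(u) = h(v). Cross-multiplying: (5u − 2)(5v + 6) = (5v − 2)(5u + 6).
Expanding both sides and cancelling the symmetric terms leaves 40·(u − v) = 0. Since 40 ≠ 0, u = v. So h is injective.
For any y ≠ 1, solving y(5x + 6) = 5x − 2 for x gives a well-defined x ≠ −6/5. So h is surjective.
So h is bijective.
Solving h(x) = 5: cross-multiplying gives 5x − 2 = 5(5x + 6), which rearranges to −20x = 32, so x = −8/5.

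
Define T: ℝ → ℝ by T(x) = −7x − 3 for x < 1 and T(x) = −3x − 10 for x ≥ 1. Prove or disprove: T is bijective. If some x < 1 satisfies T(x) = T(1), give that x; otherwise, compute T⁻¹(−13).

1

Both pieces are strictly decreasing (slopes −7 and −3), so each is injective on its own interval.
The left piece maps (−∞, 1) onto (−10, ∞); the right piece maps [1, ∞) onto (−∞, −13].
The images leave a gap (−10 has no preimage), so T is not surjective, hence not bijective.
Because the two images are disjoint, no x < 1 has T(x) = T(1), so we compute T⁻¹(−13): −13 lies in (−∞, −13], so solve −3x − 10 = −13: x = (−13 + 10)/(−3) = 1.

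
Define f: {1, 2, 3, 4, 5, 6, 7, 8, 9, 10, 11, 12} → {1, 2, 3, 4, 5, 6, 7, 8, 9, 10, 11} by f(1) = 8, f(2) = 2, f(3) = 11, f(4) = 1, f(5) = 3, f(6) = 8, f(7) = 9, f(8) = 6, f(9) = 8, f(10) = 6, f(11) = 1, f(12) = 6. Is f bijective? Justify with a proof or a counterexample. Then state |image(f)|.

7

f(1) = 8 = f(6) with 1 ≠ 6, so f is not injective, hence not bijective.
The image of f is {1, 2, 3, 6, 8, 9, 11}, which has 7 elements.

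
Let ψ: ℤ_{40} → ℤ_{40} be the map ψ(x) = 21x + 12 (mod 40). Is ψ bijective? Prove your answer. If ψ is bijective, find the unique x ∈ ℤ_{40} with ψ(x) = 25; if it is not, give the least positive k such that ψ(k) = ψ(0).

33

By definition, injectivity means: for all u, v in the domain, ψ(u) = ψ(v) implies u = v.
If ψ(u) = ψ(v), then 21u ≡ 21v (mod 40). Because gcd(21, 40) = 1, we may cancel 21 to get u ≡ v (mod 40).
We now compute 21⁻¹ mod 40 explicitly. Euclid's algorithm: 40 = 1·21 + 19, 21 = 1·19 + 2, 19 = 9·2 + 1; back-substituting gives 1 = 21·21 − 11·40, so 21⁻¹ ≡ 21 (mod 40).
For any y ∈ ℤ_{40}, x = 21(y − 12) mod 40 satisfies ψ(x) = 21·21(y − 12) + 12 ≡ y (since 21·21 ≡ 1 mod 40). So every y has a preimage.
Therefore ψ is bijective.
Since ψ is bijective, we compute ψ⁻¹(25): solve 21x + 12 ≡ 25 (mod 40), i.e. 21x ≡ 13 (mod 40).
Multiplying by 21⁻¹ = 21 gives x ≡ 21·13 = 273 = 6·40 + 33 ≡ 33 (mod 40).
Check: ψ(33) = 21·33 + 12 = 705 = 17·40 + 25 ≡ 25 (mod 40).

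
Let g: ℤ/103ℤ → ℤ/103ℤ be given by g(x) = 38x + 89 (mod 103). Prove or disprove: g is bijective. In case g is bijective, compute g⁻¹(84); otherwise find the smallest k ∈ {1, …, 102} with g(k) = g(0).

8

If g(x_1) = g(x_2), then 38x_1 ≡ 38x_2 (mod 103). Because gcd(38, 103) = 1, we may cancel 38 to get x_1 ≡ x_2 (mod 103).
We now compute 38⁻¹ mod 103 explicitly. Euclid's algorithm: 103 = 2·38 + 27, 38 = 1·27 + 11, 27 = 2·11 + 5, 11 = 2·5 + 1; back-substituting gives 1 = 19·38 − 7·103, so 38⁻¹ ≡ 19 (mod 103).
Then y ↦ 19(y − 89) is a two-sided inverse to g, so every y ∈ ℤ/103ℤ has a preimage.
Hence g is bijective.
Since g is bijective, we find g⁻¹(84): we need 38x ≡ 84 − 89 ≡ 98 (mod 103). Using 38⁻¹ = 19: x ≡ 19·98 = 1862 = 18·103 + 8, so x = 8.
Check: g(8) = 38·8 + 89 = 393 = 3·103 + 84 ≡ 84 (mod 103).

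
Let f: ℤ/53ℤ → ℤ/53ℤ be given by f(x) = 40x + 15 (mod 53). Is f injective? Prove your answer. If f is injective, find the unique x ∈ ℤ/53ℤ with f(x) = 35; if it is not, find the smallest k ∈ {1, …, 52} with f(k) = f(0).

27

Suppose f(x_1) = f(x_2) in ℤ/53ℤ. Then 40x_1 + 15 ≡ 40x_2 + 15 (mod 53), hence 40(x_1 − x_2) ≡ 0 (mod 53).
Since gcd(40, 53) = 1, 40 is invertible modulo 53, hence x_1 − x_2 ≡ 0 (mod 53), i.e. x_1 = x_2.
So f is injective.
We now compute 40⁻¹ mod 53 explicitly. Euclid's algorithm: 53 = 1·40 + 13, 40 = 3·13 + 1; back-substituting gives 1 = 4·40 − 3·53, so 40⁻¹ ≡ 4 (mod 53).
Since f is injective, we compute f⁻¹(35): solve 40x + 15 ≡ 35 (mod 53), i.e. 40x ≡ 20 (mod 53).
Multiplying by 40⁻¹ = 4 gives x ≡ 4·20 = 80 = 1·53 + 27 ≡ 27 (mod 53).
Check: f(27) = 40·27 + 15 = 1095 = 20·53 + 35 ≡ 35 (mod 53).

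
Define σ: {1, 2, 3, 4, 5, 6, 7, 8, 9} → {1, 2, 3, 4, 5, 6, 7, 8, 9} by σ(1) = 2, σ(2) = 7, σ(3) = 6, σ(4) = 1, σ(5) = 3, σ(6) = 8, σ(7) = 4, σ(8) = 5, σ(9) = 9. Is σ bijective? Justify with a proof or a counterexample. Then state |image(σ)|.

The values 2, 7, 6, 1, 3, 8, 4, 5, 9 are a permutation of {1, 2, 3, 4, 5, 6, 7, 8, 9}: each element appears exactly once.
So σ is injective and surjective, hence bijective.
The image of σ is {1, 2, 3, 4, 5, 6, 7, 8, 9}, which has 9 elements.

9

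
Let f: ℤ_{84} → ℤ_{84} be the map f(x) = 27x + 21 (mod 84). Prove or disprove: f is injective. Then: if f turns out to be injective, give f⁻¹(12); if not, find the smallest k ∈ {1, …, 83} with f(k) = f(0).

By definition, injectivity means: for all u, v in the domain, f(u) = f(v) implies u = v.
We have gcd(27, 84) = 3 > 1. Taking u = 0 and v = 28: f(0) = 21 and f(28) = 27·28 + 21 = 777 ≡ 21 (mod 84).
So f(0) = f(28) while 0 ≠ 28, therefore f is not injective.
Since f is not injective, we find the least positive k with f(k) = f(0): this means 27k ≡ 0 (mod 84), i.e. 84 ∣ 27k. Since gcd(27, 84) = 3, dividing through by 3 this holds exactly when 28 ∣ 9k, and as gcd(9, 28) = 1, exactly when 28 ∣ k.
The smallest positive such k is 28.

28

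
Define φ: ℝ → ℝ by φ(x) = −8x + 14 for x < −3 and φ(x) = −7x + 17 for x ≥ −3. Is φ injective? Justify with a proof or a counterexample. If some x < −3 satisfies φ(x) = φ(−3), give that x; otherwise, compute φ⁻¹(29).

-12/7

Both pieces are strictly decreasing (slopes −8 and −7), so each is injective on its own interval.
The left piece maps (−∞, −3) onto (38, ∞); the right piece maps [−3, ∞) onto (−∞, 38].
These images are disjoint, so no value is attained by both pieces. Hence φ is injective.
Because the two images are disjoint, no x < −3 has φ(x) = φ(−3), so we compute φ⁻¹(29): 29 lies in (−∞, 38], so solve −7x + 17 = 29: x = (29 − 17)/(−7) = −12/7.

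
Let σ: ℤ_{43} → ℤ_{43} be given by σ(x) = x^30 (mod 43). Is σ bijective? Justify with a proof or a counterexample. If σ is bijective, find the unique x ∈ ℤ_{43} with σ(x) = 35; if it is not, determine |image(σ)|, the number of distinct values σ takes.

8

σ(1) = 1^30 = 1.
σ(6): Repeated squaring mod 43: 6^1 ≡ 6, 6^2 ≡ 6² = 36, 6^4 ≡ 36² = 1296 ≡ 6, 6^8 ≡ 6² = 36, 6^16 ≡ 36² = 1296 ≡ 6. Since 30 = 16 + 8 + 4 + 2, 6^30 ≡ 6·36·6·36: 6·36 = 216 ≡ 1, then 1·6 = 6, then 6·36 = 216 ≡ 1. So 6^30 ≡ 1 (mod 43).
So σ(1) = σ(6) = 1 while 1 ≠ 6, therefore σ is not injective, hence not bijective.
Since σ is not bijective, we determine |image(σ)|. Computing x^30 mod 43 for each x (by repeated squaring, reducing mod 43 at every step), the values σ(0), σ(1), …, σ(42) are: 0, 1, 4, 11, 16, 21, 1, 1, 21, 35, 41, 35, 4, 21, 4, 16, 41, 41, 11, 16, 35, 11, 11, 35, 16, 11, 41, 41, 16, 4, 21, 4, 35, 41, 35, 21, 1, 1, 21, 16, 11, 4, 1.
The distinct values are {0, 1, 4, 11, 16, 21, 35, 41}; there are 8 of them.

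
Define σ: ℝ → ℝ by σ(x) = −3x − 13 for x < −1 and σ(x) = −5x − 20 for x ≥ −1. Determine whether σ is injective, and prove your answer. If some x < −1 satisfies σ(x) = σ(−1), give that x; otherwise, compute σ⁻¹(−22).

Both pieces are strictly decreasing (slopes −3 and −5), so each is injective on its own interval.
The left piece maps (−∞, −1) onto (−10, ∞); the right piece maps [−1, ∞) onto (−∞, −15].
These images are disjoint, so no value is attained by both pieces. So σ is injective.
Because the two images are disjoint, no x < −1 has σ(x) = σ(−1), so we compute σ⁻¹(−22): −22 lies in (−∞, −15], so solve −5x − 20 = −22: x = (−22 + 20)/(−5) = 2/5.

2/5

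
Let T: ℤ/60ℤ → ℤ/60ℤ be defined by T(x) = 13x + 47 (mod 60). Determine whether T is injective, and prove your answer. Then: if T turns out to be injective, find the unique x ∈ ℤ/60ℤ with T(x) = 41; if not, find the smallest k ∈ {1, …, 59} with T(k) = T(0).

By definition, T is injective if T(a) = T(b) implies a = b.
If T(a) = T(b), then 13a ≡ 13b (mod 60). Because gcd(13, 60) = 1, we may cancel 13 to get a ≡ b (mod 60).
Therefore T is injective.
We now compute 13⁻¹ mod 60 explicitly. Euclid's algorithm: 60 = 4·13 + 8, 13 = 1·8 + 5, 8 = 1·5 + 3, 5 = 1·3 + 2, 3 = 1·2 + 1; back-substituting gives 1 = 37·13 − 8·60, so 13⁻¹ ≡ 37 (mod 60).
Since T is injective, we find T⁻¹(41): we need 13x ≡ 41 − 47 ≡ 54 (mod 60). Using 13⁻¹ = 37: x ≡ 37·54 = 1998 = 33·60 + 18, so x = 18.
Check: T(18) = 13·18 + 47 = 281 = 4·60 + 41 ≡ 41 (mod 60).

18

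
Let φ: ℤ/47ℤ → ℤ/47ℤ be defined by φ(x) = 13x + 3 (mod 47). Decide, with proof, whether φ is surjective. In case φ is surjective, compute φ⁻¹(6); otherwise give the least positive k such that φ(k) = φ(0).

40

Since gcd(13, 47) = 1, 13 is invertible modulo 47. Euclid's algorithm: 47 = 3·13 + 8, 13 = 1·8 + 5, 8 = 1·5 + 3, 5 = 1·3 + 2, 3 = 1·2 + 1; back-substituting gives 1 = 29·13 − 8·47, so 13⁻¹ ≡ 29 (mod 47).
For any y ∈ ℤ/47ℤ, x = 29(y − 3) mod 47 satisfies φ(x) = 13·29(y − 3) + 3 ≡ y (since 13·29 ≡ 1 mod 47). So every y has a preimage.
Thus φ is surjective.
Since φ is surjective, we find φ⁻¹(6): we need 13x ≡ 6 − 3 ≡ 3 (mod 47). Using 13⁻¹ = 29: x ≡ 29·3 = 87 = 1·47 + 40, so x = 40.
Check: φ(40) = 13·40 + 3 = 523 = 11·47 + 6 ≡ 6 (mod 47).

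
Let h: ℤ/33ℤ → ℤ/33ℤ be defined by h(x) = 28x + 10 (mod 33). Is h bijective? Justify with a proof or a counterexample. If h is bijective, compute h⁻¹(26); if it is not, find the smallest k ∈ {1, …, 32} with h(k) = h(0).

10

Recall that h is injective when h(s) = h(t) forces s = t.
Suppose h(s) = h(t) in ℤ/33ℤ. Then 28s + 10 ≡ 28t + 10 (mod 33), so 28(s − t) ≡ 0 (mod 33).
Since gcd(28, 33) = 1, 28 is invertible modulo 33, hence s − t ≡ 0 (mod 33), i.e. s = t.
We now compute 28⁻¹ mod 33 explicitly. Euclid's algorithm: 33 = 1·28 + 5, 28 = 5·5 + 3, 5 = 1·3 + 2, 3 = 1·2 + 1; back-substituting gives 1 = 13·28 − 11·33, so 28⁻¹ ≡ 13 (mod 33).
For any y ∈ ℤ/33ℤ, x = 13(y − 10) mod 33 satisfies h(x) = 28·13(y − 10) + 10 ≡ y (since 28·13 ≡ 1 mod 33). So every y has a preimage.
So h is bijective.
Since h is bijective, we find h⁻¹(26): we need 28x ≡ 26 − 10 ≡ 16 (mod 33). Using 28⁻¹ = 13: x ≡ 13·16 = 208 = 6·33 + 10, so x = 10.
Check: h(10) = 28·10 + 10 = 290 = 8·33 + 26 ≡ 26 (mod 33).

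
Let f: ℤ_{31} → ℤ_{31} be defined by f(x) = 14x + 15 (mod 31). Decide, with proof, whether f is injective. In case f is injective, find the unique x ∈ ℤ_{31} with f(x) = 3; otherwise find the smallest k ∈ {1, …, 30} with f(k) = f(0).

8

Suppose f(x_1) = f(x_2) in ℤ_{31}. Then 14x_1 + 15 ≡ 14x_2 + 15 (mod 31), therefore 14(x_1 − x_2) ≡ 0 (mod 31).
Since gcd(14, 31) = 1, 14 is invertible modulo 31, so x_1 − x_2 ≡ 0 (mod 31), i.e. x_1 = x_2.
So f is injective.
We now compute 14⁻¹ mod 31 explicitly. Euclid's algorithm: 31 = 2·14 + 3, 14 = 4·3 + 2, 3 = 1·2 + 1; back-substituting gives 1 = 20·14 − 9·31, so 14⁻¹ ≡ 20 (mod 31).
Since f is injective, we compute f⁻¹(3): solve 14x + 15 ≡ 3 (mod 31), i.e. 14x ≡ 19 (mod 31).
Multiplying by 14⁻¹ = 20 gives x ≡ 20·19 = 380 = 12·31 + 8 ≡ 8 (mod 31).
Check: f(8) = 14·8 + 15 = 127 = 4·31 + 3 ≡ 3 (mod 31).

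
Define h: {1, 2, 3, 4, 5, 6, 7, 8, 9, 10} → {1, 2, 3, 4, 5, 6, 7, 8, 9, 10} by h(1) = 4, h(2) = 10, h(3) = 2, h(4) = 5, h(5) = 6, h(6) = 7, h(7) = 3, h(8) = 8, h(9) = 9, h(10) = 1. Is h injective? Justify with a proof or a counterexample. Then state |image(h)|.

The values h(1), …, h(10) are 4, 10, 2, 5, 6, 7, 3, 8, 9, 1 — all distinct.
So h(x_1) = h(x_2) only when x_1 = x_2, and h is injective.
The image of h is {1, 2, 3, 4, 5, 6, 7, 8, 9, 10}, which has 10 elements.

10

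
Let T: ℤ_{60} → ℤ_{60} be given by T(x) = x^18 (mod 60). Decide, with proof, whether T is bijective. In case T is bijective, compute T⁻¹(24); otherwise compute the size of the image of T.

T(2): Repeated squaring mod 60: 2^1 ≡ 2, 2^2 ≡ 2² = 4, 2^4 ≡ 4² = 16, 2^8 ≡ 16² = 256 ≡ 16, 2^16 ≡ 16² = 256 ≡ 16. Since 18 = 16 + 2, 2^18 ≡ 16·4: 16·4 = 64 ≡ 4. So 2^18 ≡ 4 (mod 60).
T(8): Repeated squaring mod 60: 8^1 ≡ 8, 8^2 ≡ 8² = 64 ≡ 4, 8^4 ≡ 4² = 16, 8^8 ≡ 16² = 256 ≡ 16, 8^16 ≡ 16² = 256 ≡ 16. Since 18 = 16 + 2, 8^18 ≡ 16·4: 16·4 = 64 ≡ 4. So 8^18 ≡ 4 (mod 60).
So T(2) = T(8) = 4 while 2 ≠ 8, hence T is not injective, hence not bijective.
Since T is not bijective, we determine |image(T)|. Computing x^18 mod 60 for each x (by repeated squaring, reducing mod 60 at every step), the values T(0), T(1), …, T(59) are: 0, 1, 4, 9, 16, 25, 36, 49, 4, 21, 40, 1, 24, 49, 16, 45, 16, 49, 24, 1, 40, 21, 4, 49, 36, 25, 16, 9, 4, 1, 0, 1, 4, 9, 16, 25, 36, 49, 4, 21, 40, 1, 24, 49, 16, 45, 16, 49, 24, 1, 40, 21, 4, 49, 36, 25, 16, 9, 4, 1.
The distinct values are {0, 1, 4, 9, 16, 21, 24, 25, 36, 40, 45, 49}; there are 12 of them.

12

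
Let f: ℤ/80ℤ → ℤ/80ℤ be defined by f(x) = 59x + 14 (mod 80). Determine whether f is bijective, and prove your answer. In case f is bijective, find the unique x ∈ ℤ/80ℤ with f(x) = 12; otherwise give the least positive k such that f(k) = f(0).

42

Suppose f(x_1) = f(x_2) in ℤ/80ℤ. Then 59x_1 + 14 ≡ 59x_2 + 14 (mod 80), therefore 59(x_1 − x_2) ≡ 0 (mod 80).
Since gcd(59, 80) = 1, 59 is invertible modulo 80, thus x_1 − x_2 ≡ 0 (mod 80), i.e. x_1 = x_2.
We now compute 59⁻¹ mod 80 explicitly. Euclid's algorithm: 80 = 1·59 + 21, 59 = 2·21 + 17, 21 = 1·17 + 4, 17 = 4·4 + 1; back-substituting gives 1 = 19·59 − 14·80, so 59⁻¹ ≡ 19 (mod 80).
For any y ∈ ℤ/80ℤ, x = 19(y − 14) mod 80 satisfies f(x) = 59·19(y − 14) + 14 ≡ y (since 59·19 ≡ 1 mod 80). So every y has a preimage.
Thus f is bijective.
Since f is bijective, we find f⁻¹(12): we need 59x ≡ 12 − 14 ≡ 78 (mod 80). Using 59⁻¹ = 19: x ≡ 19·78 = 1482 = 18·80 + 42, so x = 42.
Check: f(42) = 59·42 + 14 = 2492 = 31·80 + 12 ≡ 12 (mod 80).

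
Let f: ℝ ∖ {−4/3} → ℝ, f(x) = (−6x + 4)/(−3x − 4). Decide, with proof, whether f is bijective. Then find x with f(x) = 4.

If f(x) = 2, cross-multiplying gives −3(−6x + 4) = −6(−3x − 4), which simplifies to −12 = 24 — false.  So 2 has no preimage and f is not surjective.
So f is not bijective.
Solving f(x) = 4: cross-multiplying gives −6x + 4 = 4(−3x − 4), which rearranges to 6x = −20, so x = −10/3.

-10/3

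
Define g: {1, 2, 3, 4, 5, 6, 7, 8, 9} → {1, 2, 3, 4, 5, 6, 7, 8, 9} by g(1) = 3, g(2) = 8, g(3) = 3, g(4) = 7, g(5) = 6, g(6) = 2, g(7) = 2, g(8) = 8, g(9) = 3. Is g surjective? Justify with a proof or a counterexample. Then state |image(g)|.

No element maps to 1, so g is not surjective.
The image of g is {2, 3, 6, 7, 8}, which has 5 elements.

5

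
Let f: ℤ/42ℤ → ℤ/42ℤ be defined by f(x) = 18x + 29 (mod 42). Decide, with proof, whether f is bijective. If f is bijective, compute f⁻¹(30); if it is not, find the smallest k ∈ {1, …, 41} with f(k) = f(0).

We have gcd(18, 42) = 6 > 1. Taking x_1 = 0 and x_2 = 7: f(0) = 29 and f(7) = 18·7 + 29 = 155 ≡ 29 (mod 42).
So f(0) = f(7) while 0 ≠ 7, so f is not injective, hence not bijective.
Since f is not bijective, we find the least positive k with f(k) = f(0): this means 18k ≡ 0 (mod 42), i.e. 42 ∣ 18k. Since gcd(18, 42) = 6, dividing through by 6 this holds exactly when 7 ∣ 3k, and as gcd(3, 7) = 1, exactly when 7 ∣ k.
The smallest positive such k is 7.

7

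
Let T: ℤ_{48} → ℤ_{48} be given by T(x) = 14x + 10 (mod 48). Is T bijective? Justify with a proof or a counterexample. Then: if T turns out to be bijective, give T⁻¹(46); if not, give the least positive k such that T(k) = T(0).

We have gcd(14, 48) = 2 > 1. Taking s = 0 and t = 24: T(0) = 10 and T(24) = 14·24 + 10 = 346 ≡ 10 (mod 48).
So T(0) = T(24) while 0 ≠ 24, so T is not injective, hence not bijective.
Since T is not bijective, we find the least positive k with T(k) = T(0): this means 14k ≡ 0 (mod 48), i.e. 48 ∣ 14k. Since gcd(14, 48) = 2, dividing through by 2 this holds exactly when 24 ∣ 7k, and as gcd(7, 24) = 1, exactly when 24 ∣ k.
The smallest positive such k is 24.

24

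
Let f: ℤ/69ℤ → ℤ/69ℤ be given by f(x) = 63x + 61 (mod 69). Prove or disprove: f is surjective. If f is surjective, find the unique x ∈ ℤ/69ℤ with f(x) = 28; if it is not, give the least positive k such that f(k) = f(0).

Recall that f is surjective if every y in the codomain equals f(x) for some x in the domain.
Since gcd(63, 69) = 3, we have 63x ≡ 0 (mod 3) for all x, so f(x) ≡ 1 (mod 3).
But 0 ≢ 1 (mod 3), so 0 ∈ ℤ/69ℤ has no preimage. So f is not surjective.
Since f is not surjective, we find the least positive k with f(k) = f(0): this means 63k ≡ 0 (mod 69), i.e. 69 ∣ 63k. Since gcd(63, 69) = 3, dividing through by 3 this holds exactly when 23 ∣ 21k, and as gcd(21, 23) = 1, exactly when 23 ∣ k.
The smallest positive such k is 23.

23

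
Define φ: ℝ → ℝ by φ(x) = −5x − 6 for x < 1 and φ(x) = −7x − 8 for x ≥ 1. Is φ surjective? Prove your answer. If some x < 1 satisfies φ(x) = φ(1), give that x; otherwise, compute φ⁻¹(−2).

Both pieces are strictly decreasing (slopes −5 and −7), so each is injective on its own interval.
The left piece maps (−∞, 1) onto (−11, ∞); the right piece maps [1, ∞) onto (−∞, −15].
The union (−11, ∞) ∪ (−∞, −15] omits the interval between −11 and −15; in particular −11 has no preimage. So φ is not surjective.
Because the two images are disjoint, no x < 1 has φ(x) = φ(1), so we compute φ⁻¹(−2): −2 lies in (−11, ∞), so solve −5x − 6 = −2: x = (−2 + 6)/(−5) = −4/5.

-4/5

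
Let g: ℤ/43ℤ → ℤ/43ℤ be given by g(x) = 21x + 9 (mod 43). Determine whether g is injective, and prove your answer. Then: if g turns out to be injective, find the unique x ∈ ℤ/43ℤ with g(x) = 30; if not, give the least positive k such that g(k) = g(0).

Recall that g is injective if g(a) = g(b) implies a = b.
If g(a) = g(b), then 21a ≡ 21b (mod 43). Because gcd(21, 43) = 1, we may cancel 21 to get a ≡ b (mod 43).
Hence g is injective.
We now compute 21⁻¹ mod 43 explicitly. Euclid's algorithm: 43 = 2·21 + 1; back-substituting gives 1 = 41·21 − 20·43, so 21⁻¹ ≡ 41 (mod 43).
Since g is injective, we find g⁻¹(30): we need 21x ≡ 30 − 9 ≡ 21 (mod 43). Using 21⁻¹ = 41: x ≡ 41·21 = 861 = 20·43 + 1, so x = 1.
Check: g(1) = 21·1 + 9 = 30 ≡ 30 (mod 43).

1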